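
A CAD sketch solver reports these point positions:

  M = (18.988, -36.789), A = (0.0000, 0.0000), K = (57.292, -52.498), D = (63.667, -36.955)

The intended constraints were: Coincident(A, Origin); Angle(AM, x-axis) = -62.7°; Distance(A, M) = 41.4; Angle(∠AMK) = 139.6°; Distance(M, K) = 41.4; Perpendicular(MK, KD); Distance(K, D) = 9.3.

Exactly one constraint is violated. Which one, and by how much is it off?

Distance(K, D) = 9.3 — off by 7.50.

A = (0.00, 0.00) ✓; AM at -62.70° ✓; |AM| = 41.40 ✓; ∠AMK = 139.6° ✓; |MK| = 41.40 ✓; ∠(MK, KD) = 90.00° ✓; |KD| = 16.80 ✗.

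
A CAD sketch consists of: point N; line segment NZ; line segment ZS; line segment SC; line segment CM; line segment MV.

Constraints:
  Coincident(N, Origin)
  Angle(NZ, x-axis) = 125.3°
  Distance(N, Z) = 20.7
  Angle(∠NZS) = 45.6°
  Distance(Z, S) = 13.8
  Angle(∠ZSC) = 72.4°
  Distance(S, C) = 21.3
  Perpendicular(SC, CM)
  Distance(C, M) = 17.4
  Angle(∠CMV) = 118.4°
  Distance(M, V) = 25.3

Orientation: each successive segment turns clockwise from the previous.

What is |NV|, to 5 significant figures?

37.610

N is at the origin; NZ runs at 125.3° with length 20.7, so Z = (-11.962, 16.894). ∠NZS = 45.6° gives ZS at -9.1000° from the x-axis; with |ZS| = 13.8, S = (1.6647, 14.711). ∠ZSC = 72.4° gives SC at -116.70° from the x-axis; with |SC| = 21.3, C = (-7.9058, -4.3173). SC is perpendicular to CM, so CM runs at 153.30°; with |CM| = 17.4, M = (-23.450, 3.5008). ∠CMV = 118.4° gives MV at 91.700° from the x-axis; with |MV| = 25.3, V = (-24.201, 28.790). Then |NV| = |V − N| = 37.610.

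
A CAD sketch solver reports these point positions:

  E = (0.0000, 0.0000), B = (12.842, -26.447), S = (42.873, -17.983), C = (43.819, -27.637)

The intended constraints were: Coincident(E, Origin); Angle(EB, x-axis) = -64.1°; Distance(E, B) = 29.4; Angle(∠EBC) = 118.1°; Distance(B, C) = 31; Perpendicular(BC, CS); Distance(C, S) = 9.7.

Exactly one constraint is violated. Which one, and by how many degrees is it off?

Perpendicular(BC, CS) — off by 7.80°.

E = (0.00, 0.00) ✓; EB at -64.10° ✓; |EB| = 29.40 ✓; ∠EBC = 118.1° ✓; |BC| = 31.00 ✓; ∠(BC, CS) = 97.80° ✗; |CS| = 9.700 ✓.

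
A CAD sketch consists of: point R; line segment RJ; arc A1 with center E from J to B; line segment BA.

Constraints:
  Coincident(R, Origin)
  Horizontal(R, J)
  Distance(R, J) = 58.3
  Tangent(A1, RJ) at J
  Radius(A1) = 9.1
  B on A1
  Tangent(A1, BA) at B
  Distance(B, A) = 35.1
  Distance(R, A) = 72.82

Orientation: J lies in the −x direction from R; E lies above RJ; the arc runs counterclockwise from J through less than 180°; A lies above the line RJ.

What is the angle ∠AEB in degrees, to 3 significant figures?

75.5°

Checks: ∠(EJ, JR) = 90.00° ✓; |EJ| = 9.100 ✓; |EB| = 9.100 ✓; ∠(EB, BA) = 90.00° ✓; |BA| = 35.10 ✓; |RA| = 72.82 ✓.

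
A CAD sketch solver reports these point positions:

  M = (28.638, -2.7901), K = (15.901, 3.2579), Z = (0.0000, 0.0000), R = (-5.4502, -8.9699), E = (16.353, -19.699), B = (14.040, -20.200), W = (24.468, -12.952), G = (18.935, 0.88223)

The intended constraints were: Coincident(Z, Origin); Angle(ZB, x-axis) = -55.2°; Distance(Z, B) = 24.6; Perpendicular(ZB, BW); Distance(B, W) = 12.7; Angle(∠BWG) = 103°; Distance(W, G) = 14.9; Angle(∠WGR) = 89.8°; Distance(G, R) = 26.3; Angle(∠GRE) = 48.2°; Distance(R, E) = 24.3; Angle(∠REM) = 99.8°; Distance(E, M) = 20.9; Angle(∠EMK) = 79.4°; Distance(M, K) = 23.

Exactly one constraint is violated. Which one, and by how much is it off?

Distance(M, K) = 23 — off by 8.90.

Z = (0.00, 0.00) ✓; ZB at -55.20° ✓; |ZB| = 24.60 ✓; ∠(ZB, BW) = 90.00° ✓; |BW| = 12.70 ✓; ∠BWG = 103.0° ✓; |WG| = 14.90 ✓; ∠WGR = 89.80° ✓; |GR| = 26.30 ✓; ∠GRE = 48.20° ✓; |RE| = 24.30 ✓; ∠REM = 99.80° ✓; |EM| = 20.90 ✓; ∠EMK = 79.40° ✓; |MK| = 14.10 ✗.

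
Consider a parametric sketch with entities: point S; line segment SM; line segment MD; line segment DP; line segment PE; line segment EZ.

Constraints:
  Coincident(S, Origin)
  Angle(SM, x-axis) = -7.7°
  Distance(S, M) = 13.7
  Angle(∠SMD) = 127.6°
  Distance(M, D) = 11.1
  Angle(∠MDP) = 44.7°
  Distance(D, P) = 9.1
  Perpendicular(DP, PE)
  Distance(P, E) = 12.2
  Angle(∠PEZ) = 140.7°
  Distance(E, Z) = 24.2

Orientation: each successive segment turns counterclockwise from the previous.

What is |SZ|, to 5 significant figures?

37.279

The perpendicularity gives PE at right angles to DP, so PE runs at -90.000°; with |PE| = 12.2, E = (12.366, -6.2279). ∠PEZ = 140.7° gives EZ at -50.700° from the x-axis; with |EZ| = 24.2, Z = (27.694, -24.955). Then |SZ| = |Z − S| = 37.279.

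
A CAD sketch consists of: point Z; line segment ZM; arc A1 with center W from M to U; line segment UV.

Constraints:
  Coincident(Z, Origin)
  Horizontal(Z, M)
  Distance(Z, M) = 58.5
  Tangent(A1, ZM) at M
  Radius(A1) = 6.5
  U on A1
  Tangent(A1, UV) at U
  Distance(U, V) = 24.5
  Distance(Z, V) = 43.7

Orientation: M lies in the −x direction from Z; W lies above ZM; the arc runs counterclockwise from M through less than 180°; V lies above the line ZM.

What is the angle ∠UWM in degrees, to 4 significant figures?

51.09°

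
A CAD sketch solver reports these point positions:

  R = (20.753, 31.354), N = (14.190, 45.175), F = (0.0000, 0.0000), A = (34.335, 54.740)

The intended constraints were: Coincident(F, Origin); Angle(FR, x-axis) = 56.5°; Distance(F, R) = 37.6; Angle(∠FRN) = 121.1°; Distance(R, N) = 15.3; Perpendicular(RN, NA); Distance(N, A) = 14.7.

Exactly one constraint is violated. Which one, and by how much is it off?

Distance(N, A) = 14.7 — off by 7.60.

F = (0.00, 0.00) ✓; FR at 56.50° ✓; |FR| = 37.60 ✓; ∠FRN = 121.1° ✓; |RN| = 15.30 ✓; ∠(RN, NA) = 90.00° ✓; |NA| = 22.30 ✗.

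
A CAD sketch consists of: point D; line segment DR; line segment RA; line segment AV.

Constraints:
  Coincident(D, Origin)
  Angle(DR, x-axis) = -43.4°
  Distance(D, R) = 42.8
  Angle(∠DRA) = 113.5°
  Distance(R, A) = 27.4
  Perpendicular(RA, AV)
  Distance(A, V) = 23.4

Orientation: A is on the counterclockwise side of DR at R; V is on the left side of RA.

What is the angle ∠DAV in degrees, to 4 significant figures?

48.57°

D is at the origin; DR runs at -43.4° with length 42.8, so R = 42.8·(cos -43.4°, sin -43.4°) = (31.10, -29.41). ∠DRA = 113.5°, so RA runs at -43.4° + (180° − 113.5°) = 23.10° from the x-axis; with |RA| = 27.4, A = R + 27.4·(cos 23.10°, sin 23.10°) = (56.30, -18.66). RA ⟂ AV; with |AV| = 23.4 on the left of RA, V = A + 23.4·(-0.3923, 0.9198) = (47.12, 2.867). Then cos ∠DAV = AD·AV / (|AD||AV|), giving 48.57°.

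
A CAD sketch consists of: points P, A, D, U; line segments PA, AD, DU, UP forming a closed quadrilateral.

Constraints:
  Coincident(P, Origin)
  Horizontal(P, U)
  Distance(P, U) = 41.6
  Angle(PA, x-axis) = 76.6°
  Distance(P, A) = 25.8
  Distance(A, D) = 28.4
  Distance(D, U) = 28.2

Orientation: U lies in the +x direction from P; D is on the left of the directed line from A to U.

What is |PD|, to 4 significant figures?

43.80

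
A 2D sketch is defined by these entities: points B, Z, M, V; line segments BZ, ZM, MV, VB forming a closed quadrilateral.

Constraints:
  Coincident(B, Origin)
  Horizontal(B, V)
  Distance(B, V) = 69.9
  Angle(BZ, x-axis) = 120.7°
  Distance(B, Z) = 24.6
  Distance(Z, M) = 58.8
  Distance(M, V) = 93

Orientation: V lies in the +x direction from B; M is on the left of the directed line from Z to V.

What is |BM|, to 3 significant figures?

75.1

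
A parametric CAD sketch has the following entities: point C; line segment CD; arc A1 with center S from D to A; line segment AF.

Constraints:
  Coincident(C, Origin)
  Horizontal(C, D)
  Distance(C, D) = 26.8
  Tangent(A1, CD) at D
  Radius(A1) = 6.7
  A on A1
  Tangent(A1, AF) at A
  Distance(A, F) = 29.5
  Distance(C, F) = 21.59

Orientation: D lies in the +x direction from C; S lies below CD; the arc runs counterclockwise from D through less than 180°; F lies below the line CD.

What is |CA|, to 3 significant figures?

22.4

C is at the origin; C and D share the same y with |CD| = 26.8 and D on the +x side, so D = (26.8, 0.00). A1 meets CD tangentially, so SD is at right angles to CD, so S = D + (0, -6.7) = (26.8, -6.70). Since SA ⟂ AF (tangency), |SF| = √(6.7² + 29.5²) = 30.3 regardless of where A sits on A1. So F lies on both circle(C, 21.59) and circle(S, 30.3); the below-CD intersection is F = (0.464, -21.6). A is the foot of the tangent from F: A = (22.3, -1.74).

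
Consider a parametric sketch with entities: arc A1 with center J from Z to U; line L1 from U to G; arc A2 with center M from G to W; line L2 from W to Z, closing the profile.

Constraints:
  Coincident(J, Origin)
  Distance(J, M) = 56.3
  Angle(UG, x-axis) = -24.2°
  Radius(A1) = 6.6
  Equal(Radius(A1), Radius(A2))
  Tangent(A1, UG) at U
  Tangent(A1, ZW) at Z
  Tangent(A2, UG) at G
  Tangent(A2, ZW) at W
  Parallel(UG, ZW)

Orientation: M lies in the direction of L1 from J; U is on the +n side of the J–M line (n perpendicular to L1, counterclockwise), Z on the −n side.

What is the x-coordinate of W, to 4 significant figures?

48.65

Tangency of A1 to both parallel lines with radius 6.6 puts U and Z at J ± 6.6·n: U = (2.705, 6.020), Z = (-2.705, -6.020). Equal radii place G and W the same way about M: G = M + 6.6·n = (54.06, -17.06), W = M − 6.6·n = (48.65, -29.10). So W.x = 48.65.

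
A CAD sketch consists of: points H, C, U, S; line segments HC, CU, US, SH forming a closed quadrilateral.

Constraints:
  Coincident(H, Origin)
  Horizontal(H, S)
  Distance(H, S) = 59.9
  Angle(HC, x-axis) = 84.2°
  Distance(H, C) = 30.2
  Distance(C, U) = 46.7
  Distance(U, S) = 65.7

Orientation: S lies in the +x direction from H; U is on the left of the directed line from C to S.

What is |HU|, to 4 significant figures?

72.15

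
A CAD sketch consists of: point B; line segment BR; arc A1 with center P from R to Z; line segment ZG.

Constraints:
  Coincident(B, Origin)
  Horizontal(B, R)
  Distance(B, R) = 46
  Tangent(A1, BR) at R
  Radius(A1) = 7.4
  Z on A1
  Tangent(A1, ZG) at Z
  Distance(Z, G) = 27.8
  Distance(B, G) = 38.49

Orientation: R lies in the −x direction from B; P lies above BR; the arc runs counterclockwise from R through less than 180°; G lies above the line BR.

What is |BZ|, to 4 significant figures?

39.70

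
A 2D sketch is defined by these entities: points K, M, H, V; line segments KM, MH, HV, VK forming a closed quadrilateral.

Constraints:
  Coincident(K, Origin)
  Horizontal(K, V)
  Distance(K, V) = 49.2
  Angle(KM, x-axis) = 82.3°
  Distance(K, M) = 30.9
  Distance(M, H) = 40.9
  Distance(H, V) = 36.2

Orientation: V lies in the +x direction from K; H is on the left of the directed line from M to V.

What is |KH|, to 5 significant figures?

57.340

Checks: K.y = 0.00, V.y = 0.00 ✓; |MH| = 40.90 ✓; |HV| = 36.20 ✓.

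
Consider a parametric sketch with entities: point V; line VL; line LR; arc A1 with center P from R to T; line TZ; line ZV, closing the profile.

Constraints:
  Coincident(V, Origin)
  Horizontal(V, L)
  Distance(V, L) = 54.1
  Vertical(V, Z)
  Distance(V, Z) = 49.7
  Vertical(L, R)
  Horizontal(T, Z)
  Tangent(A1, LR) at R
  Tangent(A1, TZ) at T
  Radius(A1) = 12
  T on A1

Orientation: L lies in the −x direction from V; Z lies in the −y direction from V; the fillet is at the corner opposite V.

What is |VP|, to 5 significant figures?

56.513

V is at the origin; VL is horizontal with |VL| = 54.1 and L on the −x side, so L = (-54.100, 0.0000). VZ is vertical with |VZ| = 49.7 and Z on the −y side, so Z = (0.0000, -49.700). The virtual corner opposite V is at (-54.100, -49.700). Tangency of A1 to LR means the radius PR is perpendicular to LR and tangency of A1 to TZ means the radius PT is perpendicular to TZ, with radius 12.0, so the center P sits 12.0 in from both sides at P = (-42.100, -37.700). Then |VP| = |P − V| = 56.513.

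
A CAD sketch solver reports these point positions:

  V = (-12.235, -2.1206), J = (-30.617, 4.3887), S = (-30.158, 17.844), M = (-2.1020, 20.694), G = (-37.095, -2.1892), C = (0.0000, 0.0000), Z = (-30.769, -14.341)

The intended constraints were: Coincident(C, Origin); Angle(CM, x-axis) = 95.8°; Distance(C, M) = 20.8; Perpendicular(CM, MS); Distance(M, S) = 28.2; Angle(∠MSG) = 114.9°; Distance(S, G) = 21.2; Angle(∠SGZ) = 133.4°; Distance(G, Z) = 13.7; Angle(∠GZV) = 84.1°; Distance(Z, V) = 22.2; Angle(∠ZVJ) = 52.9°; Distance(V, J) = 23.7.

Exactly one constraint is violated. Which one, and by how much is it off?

Distance(V, J) = 23.7 — off by 4.20.

C = (0.00, 0.00) ✓; CM at 95.80° ✓; |CM| = 20.80 ✓; ∠(CM, MS) = 90.00° ✓; |MS| = 28.20 ✓; ∠MSG = 114.9° ✓; |SG| = 21.20 ✓; ∠SGZ = 133.4° ✓; |GZ| = 13.70 ✓; ∠GZV = 84.10° ✓; |ZV| = 22.20 ✓; ∠ZVJ = 52.90° ✓; |VJ| = 19.50 ✗.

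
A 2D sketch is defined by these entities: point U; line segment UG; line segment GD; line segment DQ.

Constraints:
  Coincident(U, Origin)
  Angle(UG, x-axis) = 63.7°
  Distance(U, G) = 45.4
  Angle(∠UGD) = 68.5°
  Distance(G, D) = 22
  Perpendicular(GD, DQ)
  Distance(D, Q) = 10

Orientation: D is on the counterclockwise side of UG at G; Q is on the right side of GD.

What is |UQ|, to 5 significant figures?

52.515

U is at the origin; UG runs at 63.7° with length 45.4, so G = 45.4·(cos 63.7°, sin 63.7°) = (20.115, 40.700). ∠UGD = 68.5°, so GD runs at 63.7° + (180° − 68.5°) = 175.20° from the x-axis; with |GD| = 22.0, D = G + 22.0·(cos 175.20°, sin 175.20°) = (-1.8074, 42.541). GD is perpendicular to DQ; with |DQ| = 10.0 on the right of GD, Q = D + 10.0·(0.083678, 0.99649) = (-0.97063, 52.506). Then |UQ| = |Q − U| = 52.515.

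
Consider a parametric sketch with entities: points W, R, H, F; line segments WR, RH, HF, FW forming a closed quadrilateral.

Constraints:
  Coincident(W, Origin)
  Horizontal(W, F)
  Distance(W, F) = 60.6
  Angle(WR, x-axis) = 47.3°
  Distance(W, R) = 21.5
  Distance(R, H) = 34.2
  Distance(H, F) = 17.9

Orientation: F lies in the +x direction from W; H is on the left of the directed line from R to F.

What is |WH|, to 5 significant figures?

50.495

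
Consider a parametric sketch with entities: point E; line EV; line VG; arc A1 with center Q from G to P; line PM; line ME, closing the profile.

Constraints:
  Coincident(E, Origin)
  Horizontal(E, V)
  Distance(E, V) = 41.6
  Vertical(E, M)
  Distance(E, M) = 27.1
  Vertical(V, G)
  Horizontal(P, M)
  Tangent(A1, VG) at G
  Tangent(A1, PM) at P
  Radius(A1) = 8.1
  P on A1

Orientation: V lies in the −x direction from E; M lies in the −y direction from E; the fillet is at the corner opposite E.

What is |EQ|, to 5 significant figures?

38.513

E and M share the same x with |EM| = 27.1 and M on the −y side, so M = (0.0000, -27.100). The virtual corner opposite E is at (-41.600, -27.100). A1 meets VG tangentially, so QG is at right angles to VG and the tangent condition forces QP to be normal to PM, with radius 8.1, so the center Q sits 8.1 in from both sides at Q = (-33.500, -19.000). Then |EQ| = |Q − E| = 38.513.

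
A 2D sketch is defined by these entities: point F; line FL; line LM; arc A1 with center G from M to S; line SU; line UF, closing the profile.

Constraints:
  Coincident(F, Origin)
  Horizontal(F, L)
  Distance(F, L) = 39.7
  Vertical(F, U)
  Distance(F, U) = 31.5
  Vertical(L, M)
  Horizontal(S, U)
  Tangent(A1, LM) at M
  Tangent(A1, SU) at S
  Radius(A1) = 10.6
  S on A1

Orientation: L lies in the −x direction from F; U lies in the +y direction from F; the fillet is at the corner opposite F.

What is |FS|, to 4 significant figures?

42.88

The virtual corner opposite F is at (-39.70, 31.50). Tangency of A1 to LM means the radius GM is perpendicular to LM and the tangent condition forces GS to be normal to SU, with radius 10.6, so the center G sits 10.6 in from both sides at G = (-29.10, 20.90). That places the tangent points at M = (-39.70, 20.90) on LM and S = (-29.10, 31.50) on SU. Then |FS| = |S − F| = 42.88.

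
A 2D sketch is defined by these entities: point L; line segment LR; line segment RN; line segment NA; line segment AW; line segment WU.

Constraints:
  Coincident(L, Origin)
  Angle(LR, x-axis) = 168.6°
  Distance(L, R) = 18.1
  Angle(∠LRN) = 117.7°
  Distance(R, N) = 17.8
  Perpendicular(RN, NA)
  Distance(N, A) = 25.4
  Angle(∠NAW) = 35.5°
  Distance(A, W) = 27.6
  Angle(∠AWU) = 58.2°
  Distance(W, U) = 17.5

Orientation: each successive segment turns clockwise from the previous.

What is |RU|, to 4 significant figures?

19.32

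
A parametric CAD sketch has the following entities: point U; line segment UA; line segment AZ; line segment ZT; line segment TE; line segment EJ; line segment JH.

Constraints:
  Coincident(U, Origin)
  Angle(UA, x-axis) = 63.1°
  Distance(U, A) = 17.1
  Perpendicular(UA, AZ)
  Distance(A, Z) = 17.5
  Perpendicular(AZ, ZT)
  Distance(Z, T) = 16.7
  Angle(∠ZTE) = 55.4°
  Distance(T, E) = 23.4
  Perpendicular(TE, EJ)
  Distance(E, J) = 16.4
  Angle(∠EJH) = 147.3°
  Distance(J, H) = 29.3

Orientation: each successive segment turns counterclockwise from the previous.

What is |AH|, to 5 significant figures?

40.664

U is at the origin; UA runs at 63.1° with length 17.1, so A = (7.7366, 15.250). UA is perpendicular to AZ, so AZ runs at 153.10°; with |AZ| = 17.5, Z = (-7.8698, 23.167). The perpendicularity gives ZT at right angles to AZ, so ZT runs at -116.90°; with |ZT| = 16.7, T = (-15.425, 8.2743). ∠ZTE = 55.4° gives TE at 7.7000° from the x-axis; with |TE| = 23.4, E = (7.7635, 11.410). TE ⟂ EJ, so EJ runs at 97.700°; with |EJ| = 16.4, J = (5.5662, 27.662). ∠EJH = 147.3° gives JH at 130.40° from the x-axis; with |JH| = 29.3, H = (-13.424, 49.975). Then |AH| = |H − A| = 40.664.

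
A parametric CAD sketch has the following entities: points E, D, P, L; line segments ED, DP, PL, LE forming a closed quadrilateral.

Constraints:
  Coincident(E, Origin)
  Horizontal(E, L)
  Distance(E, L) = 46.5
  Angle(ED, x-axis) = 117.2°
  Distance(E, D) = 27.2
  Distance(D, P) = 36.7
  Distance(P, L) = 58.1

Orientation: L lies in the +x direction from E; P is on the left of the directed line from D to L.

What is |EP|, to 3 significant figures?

50.9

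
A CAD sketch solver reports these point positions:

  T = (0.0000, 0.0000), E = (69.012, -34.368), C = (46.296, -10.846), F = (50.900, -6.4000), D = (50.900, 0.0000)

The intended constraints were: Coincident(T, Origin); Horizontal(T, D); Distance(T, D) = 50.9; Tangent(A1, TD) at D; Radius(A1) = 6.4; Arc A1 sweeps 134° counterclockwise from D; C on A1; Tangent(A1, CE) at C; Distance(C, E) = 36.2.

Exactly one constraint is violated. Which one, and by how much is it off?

Distance(C, E) = 36.2 — off by 3.50.

T = (0.00, 0.00) ✓; T.y = 0.00, D.y = 0.00 ✓; |TD| = 50.90 ✓; ∠(FD, DT) = 90.00° ✓; |FD| = 6.400 ✓; bearing(F→C) − bearing(F→D) = 134.0° ✓; |FC| = 6.400 ✓; ∠(FC, CE) = 90.00° ✓; |CE| = 32.70 ✗.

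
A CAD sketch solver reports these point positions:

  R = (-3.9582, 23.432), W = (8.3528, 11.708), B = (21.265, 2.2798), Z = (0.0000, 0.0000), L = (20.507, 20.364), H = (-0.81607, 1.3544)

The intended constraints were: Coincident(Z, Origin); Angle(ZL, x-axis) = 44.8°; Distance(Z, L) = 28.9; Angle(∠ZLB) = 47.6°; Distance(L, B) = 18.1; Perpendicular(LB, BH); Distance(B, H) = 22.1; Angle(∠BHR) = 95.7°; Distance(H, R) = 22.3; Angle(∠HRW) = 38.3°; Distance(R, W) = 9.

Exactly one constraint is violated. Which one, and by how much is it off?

Distance(R, W) = 9 — off by 8.00.

Z = (0.00, 0.00) ✓; ZL at 44.80° ✓; |ZL| = 28.90 ✓; ∠ZLB = 47.60° ✓; |LB| = 18.10 ✓; ∠(LB, BH) = 90.00° ✓; |BH| = 22.10 ✓; ∠BHR = 95.70° ✓; |HR| = 22.30 ✓; ∠HRW = 38.30° ✓; |RW| = 17.00 ✗.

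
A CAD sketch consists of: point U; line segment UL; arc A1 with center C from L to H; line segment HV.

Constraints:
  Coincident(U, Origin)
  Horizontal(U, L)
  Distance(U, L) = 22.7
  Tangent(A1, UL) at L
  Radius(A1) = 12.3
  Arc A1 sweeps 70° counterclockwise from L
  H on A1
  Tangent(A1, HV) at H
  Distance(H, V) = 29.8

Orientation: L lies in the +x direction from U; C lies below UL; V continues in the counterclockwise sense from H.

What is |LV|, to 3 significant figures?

42.1

On A1, L sits at bearing 90° from C; a 70° counterclockwise sweep puts H at bearing 160°, so H = C + 12.3·(cos 160°, sin 160°) = (11.1, -8.09). Tangency of A1 to HV means the radius CH is perpendicular to HV, so HV runs along (−sin 160°, cos 160°); with |HV| = 29.8, V = (0.950, -36.1). Then |LV| = |V − L| = 42.1.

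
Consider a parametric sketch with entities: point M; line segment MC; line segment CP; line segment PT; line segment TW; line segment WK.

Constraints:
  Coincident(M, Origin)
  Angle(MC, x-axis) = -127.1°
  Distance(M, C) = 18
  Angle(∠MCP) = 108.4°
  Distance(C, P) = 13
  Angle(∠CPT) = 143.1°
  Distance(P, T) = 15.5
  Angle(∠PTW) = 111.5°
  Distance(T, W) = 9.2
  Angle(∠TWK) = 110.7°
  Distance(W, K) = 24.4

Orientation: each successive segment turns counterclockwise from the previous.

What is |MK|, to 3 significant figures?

5.48

∠PTW = 111.5° gives TW at 49.9° from the x-axis; with |TW| = 9.2, W = (17.1, -23.0). ∠TWK = 110.7° gives WK at 119° from the x-axis; with |WK| = 24.4, K = (5.22, -1.68). Then |MK| = |K − M| = 5.48.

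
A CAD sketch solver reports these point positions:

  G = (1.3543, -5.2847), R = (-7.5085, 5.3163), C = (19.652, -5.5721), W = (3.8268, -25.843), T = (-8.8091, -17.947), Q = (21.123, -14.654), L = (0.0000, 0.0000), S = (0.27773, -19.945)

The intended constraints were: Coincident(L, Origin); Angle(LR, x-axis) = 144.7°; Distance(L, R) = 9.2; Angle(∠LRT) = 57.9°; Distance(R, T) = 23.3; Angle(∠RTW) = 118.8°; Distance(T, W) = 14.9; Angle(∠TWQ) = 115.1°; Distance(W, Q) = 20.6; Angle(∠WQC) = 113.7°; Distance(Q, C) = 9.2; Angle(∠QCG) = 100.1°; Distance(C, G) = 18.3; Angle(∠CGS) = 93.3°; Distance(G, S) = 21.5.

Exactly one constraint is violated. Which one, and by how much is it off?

Distance(G, S) = 21.5 — off by 6.80.

L = (0.00, 0.00) ✓; LR at 144.7° ✓; |LR| = 9.200 ✓; ∠LRT = 57.90° ✓; |RT| = 23.30 ✓; ∠RTW = 118.8° ✓; |TW| = 14.90 ✓; ∠TWQ = 115.1° ✓; |WQ| = 20.60 ✓; ∠WQC = 113.7° ✓; |QC| = 9.200 ✓; ∠QCG = 100.1° ✓; |CG| = 18.30 ✓; ∠CGS = 93.30° ✓; |GS| = 14.70 ✗.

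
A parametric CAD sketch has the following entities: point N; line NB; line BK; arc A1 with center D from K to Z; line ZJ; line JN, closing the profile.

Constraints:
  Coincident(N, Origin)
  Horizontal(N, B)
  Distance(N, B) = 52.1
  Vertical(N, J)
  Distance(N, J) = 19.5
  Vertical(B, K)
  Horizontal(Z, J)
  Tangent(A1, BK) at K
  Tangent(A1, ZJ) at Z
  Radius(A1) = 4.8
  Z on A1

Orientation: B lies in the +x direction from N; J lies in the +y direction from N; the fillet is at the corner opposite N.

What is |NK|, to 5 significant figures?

54.134

The virtual corner opposite N is at (52.100, 19.500). The tangent condition forces DK to be normal to BK and tangency of A1 to ZJ means the radius DZ is perpendicular to ZJ, with radius 4.8, so the center D sits 4.8 in from both sides at D = (47.300, 14.700). That places the tangent points at K = (52.100, 14.700) on BK and Z = (47.300, 19.500) on ZJ. Then |NK| = |K − N| = 54.134.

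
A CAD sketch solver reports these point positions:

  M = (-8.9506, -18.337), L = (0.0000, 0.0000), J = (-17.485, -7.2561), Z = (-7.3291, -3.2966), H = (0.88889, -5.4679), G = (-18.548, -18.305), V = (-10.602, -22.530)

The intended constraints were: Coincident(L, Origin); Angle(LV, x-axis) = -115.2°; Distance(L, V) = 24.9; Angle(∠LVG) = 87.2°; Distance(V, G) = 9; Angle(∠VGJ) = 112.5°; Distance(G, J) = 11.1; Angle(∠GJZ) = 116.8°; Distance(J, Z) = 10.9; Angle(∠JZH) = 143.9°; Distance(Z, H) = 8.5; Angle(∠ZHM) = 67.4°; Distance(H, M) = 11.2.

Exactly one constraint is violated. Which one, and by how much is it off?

Distance(H, M) = 11.2 — off by 5.00.

L = (0.00, 0.00) ✓; LV at -115.2° ✓; |LV| = 24.90 ✓; ∠LVG = 87.20° ✓; |VG| = 8.999 ✓; ∠VGJ = 112.5° ✓; |GJ| = 11.10 ✓; ∠GJZ = 116.8° ✓; |JZ| = 10.90 ✓; ∠JZH = 143.9° ✓; |ZH| = 8.500 ✓; ∠ZHM = 67.40° ✓; |HM| = 16.20 ✗.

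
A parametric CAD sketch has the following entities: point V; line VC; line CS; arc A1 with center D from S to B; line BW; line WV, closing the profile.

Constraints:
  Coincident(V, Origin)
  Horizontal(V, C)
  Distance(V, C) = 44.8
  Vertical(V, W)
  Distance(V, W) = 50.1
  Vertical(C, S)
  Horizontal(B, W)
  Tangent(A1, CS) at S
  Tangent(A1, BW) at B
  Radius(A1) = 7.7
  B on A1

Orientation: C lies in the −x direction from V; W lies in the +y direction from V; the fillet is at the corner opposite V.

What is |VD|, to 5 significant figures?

56.340

VW is vertical with |VW| = 50.1 and W on the +y side, so W = (0.0000, 50.100). The virtual corner opposite V is at (-44.800, 50.100). Since A1 is tangent to CS there, DS ⟂ CS and the tangent condition forces DB to be normal to BW, with radius 7.7, so the center D sits 7.7 in from both sides at D = (-37.100, 42.400). Then |VD| = |D − V| = 56.340.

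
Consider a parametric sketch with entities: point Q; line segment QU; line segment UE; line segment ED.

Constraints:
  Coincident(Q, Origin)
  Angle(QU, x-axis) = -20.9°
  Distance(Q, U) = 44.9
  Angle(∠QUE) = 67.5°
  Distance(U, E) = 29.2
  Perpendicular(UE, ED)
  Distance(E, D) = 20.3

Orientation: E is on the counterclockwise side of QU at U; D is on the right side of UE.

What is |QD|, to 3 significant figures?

62.9

∠QUE = 67.5°, so UE runs at -20.9° + (180° − 67.5°) = 91.6° from the x-axis; with |UE| = 29.2, E = U + 29.2·(cos 91.6°, sin 91.6°) = (41.1, 13.2). UE is perpendicular to ED; with |ED| = 20.3 on the right of UE, D = E + 20.3·(1.00, 0.0279) = (61.4, 13.7). Then |QD| = |D − Q| = 62.9.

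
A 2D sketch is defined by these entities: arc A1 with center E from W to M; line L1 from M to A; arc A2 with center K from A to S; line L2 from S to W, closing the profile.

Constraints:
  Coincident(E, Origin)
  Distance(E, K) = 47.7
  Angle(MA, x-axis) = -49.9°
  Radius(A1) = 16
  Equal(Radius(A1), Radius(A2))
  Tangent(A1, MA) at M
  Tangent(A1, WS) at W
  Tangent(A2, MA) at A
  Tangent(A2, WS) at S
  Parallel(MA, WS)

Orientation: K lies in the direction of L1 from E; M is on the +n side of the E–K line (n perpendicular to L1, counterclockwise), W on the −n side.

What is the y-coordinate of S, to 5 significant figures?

-46.793

The slot axis is L1's direction at -49.9°, so u = (cos -49.9°, sin -49.9°) = (0.64412, -0.76492) and n = (−sin -49.9°, cos -49.9°) = (0.76492, 0.64412). E is at the origin and K lies 47.7 along u from E, so K = 47.7·u = (30.725, -36.487). Tangency of A1 to both parallel lines with radius 16.0 puts M and W at E ± 16.0·n: M = (12.239, 10.306), W = (-12.239, -10.306). Equal radii place A and S the same way about K: A = K + 16.0·n = (42.963, -26.181), S = K − 16.0·n = (18.486, -46.793). So S.y = -46.793.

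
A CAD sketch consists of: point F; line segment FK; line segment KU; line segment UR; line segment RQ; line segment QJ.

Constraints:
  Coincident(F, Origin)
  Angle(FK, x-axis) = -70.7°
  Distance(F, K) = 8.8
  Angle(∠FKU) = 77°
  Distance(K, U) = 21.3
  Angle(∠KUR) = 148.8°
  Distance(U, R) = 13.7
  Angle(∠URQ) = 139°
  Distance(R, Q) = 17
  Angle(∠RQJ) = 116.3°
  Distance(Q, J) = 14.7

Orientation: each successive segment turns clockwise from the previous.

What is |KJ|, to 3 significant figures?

43.5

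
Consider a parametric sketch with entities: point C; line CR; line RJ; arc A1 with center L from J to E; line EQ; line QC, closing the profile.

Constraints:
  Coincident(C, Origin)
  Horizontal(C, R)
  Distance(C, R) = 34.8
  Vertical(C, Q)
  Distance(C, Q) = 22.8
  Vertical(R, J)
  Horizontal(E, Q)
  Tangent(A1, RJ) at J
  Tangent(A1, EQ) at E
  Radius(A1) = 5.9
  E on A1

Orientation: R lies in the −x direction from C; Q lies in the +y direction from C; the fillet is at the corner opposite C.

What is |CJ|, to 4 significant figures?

38.69

C is at the origin; C and R share the same y with |CR| = 34.8 and R on the −x side, so R = (-34.80, 0.000). C and Q share the same x with |CQ| = 22.8 and Q on the +y side, so Q = (0.000, 22.80). The virtual corner opposite C is at (-34.80, 22.80). The tangent condition forces LJ to be normal to RJ and since A1 is tangent to EQ there, LE ⟂ EQ, with radius 5.9, so the center L sits 5.9 in from both sides at L = (-28.90, 16.90). That places the tangent points at J = (-34.80, 16.90) on RJ and E = (-28.90, 22.80) on EQ. Then |CJ| = |J − C| = 38.69.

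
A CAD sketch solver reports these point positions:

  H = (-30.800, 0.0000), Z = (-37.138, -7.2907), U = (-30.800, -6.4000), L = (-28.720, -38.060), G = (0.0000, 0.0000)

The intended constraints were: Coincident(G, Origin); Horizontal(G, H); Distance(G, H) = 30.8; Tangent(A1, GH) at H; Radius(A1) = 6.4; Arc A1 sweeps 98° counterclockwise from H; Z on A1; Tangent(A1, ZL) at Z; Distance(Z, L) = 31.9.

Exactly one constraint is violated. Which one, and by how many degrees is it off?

Tangent(A1, ZL) at Z — off by 7.30°.

G = (0.00, 0.00) ✓; G.y = 0.00, H.y = 0.00 ✓; |GH| = 30.80 ✓; ∠(UH, HG) = 90.00° ✓; |UH| = 6.400 ✓; bearing(U→Z) − bearing(U→H) = 98.00° ✓; |UZ| = 6.400 ✓; ∠(UZ, ZL) = 82.70° ✗; |ZL| = 31.90 ✓.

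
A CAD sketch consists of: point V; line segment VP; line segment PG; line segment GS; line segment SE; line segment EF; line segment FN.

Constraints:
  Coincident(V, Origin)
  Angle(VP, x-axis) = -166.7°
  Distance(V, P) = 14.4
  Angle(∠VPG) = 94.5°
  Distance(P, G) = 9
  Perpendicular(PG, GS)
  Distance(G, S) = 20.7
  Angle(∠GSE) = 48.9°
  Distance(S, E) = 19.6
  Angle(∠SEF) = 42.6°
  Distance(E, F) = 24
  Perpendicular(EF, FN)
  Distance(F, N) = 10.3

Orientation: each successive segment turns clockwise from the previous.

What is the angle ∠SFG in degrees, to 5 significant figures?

93.619°

V is at the origin; VP runs at -166.7° with length 14.4, so P = (-14.014, -3.3127). ∠VPG = 94.5° gives PG at 107.80° from the x-axis; with |PG| = 9.0, G = (-16.765, 5.2564). PG ⟂ GS, so GS runs at 17.800°; with |GS| = 20.7, S = (2.9440, 11.584). ∠GSE = 48.9° gives SE at -113.30° from the x-axis; with |SE| = 19.6, E = (-4.8086, -6.4172). ∠SEF = 42.6° gives EF at 109.30° from the x-axis; with |EF| = 24.0, F = (-12.741, 16.234). Then cos ∠SFG = FS·FG / (|FS||FG|), giving 93.619°.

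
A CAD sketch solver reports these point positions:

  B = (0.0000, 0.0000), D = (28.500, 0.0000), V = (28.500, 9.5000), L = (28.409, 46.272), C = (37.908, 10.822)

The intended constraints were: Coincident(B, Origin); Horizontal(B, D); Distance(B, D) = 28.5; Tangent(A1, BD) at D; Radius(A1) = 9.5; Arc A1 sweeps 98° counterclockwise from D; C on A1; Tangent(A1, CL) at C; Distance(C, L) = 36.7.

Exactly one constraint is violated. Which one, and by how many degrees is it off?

Tangent(A1, CL) at C — off by 7.00°.

B = (0.00, 0.00) ✓; B.y = 0.00, D.y = 0.00 ✓; |BD| = 28.50 ✓; ∠(VD, DB) = 90.00° ✓; |VD| = 9.500 ✓; bearing(V→C) − bearing(V→D) = 98.00° ✓; |VC| = 9.500 ✓; ∠(VC, CL) = 83.00° ✗; |CL| = 36.70 ✓.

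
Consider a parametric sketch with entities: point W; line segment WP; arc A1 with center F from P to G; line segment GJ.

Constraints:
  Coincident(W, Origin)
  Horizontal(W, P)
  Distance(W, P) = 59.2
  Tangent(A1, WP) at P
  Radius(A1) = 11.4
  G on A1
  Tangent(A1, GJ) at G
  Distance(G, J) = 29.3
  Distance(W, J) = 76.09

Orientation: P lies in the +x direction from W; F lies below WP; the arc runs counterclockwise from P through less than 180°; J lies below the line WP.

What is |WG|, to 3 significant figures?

52.0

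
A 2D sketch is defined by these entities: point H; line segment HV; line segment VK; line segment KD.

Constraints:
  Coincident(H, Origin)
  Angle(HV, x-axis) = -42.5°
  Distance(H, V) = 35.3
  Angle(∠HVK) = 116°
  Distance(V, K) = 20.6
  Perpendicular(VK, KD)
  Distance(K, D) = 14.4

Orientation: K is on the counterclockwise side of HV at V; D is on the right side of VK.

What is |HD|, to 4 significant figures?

58.56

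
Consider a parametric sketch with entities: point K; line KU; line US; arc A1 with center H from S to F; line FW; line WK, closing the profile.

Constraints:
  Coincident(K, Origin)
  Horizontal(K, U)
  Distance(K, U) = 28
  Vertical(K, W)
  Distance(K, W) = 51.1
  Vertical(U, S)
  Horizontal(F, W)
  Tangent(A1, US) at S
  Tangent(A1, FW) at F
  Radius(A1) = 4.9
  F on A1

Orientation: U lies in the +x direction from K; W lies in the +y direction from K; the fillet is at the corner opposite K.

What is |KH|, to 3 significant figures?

51.7

K and W share the same x with |KW| = 51.1 and W on the +y side, so W = (0.00, 51.1). The virtual corner opposite K is at (28.0, 51.1). Since A1 is tangent to US there, HS ⟂ US and since A1 is tangent to FW there, HF ⟂ FW, with radius 4.9, so the center H sits 4.9 in from both sides at H = (23.1, 46.2). Then |KH| = |H − K| = 51.7.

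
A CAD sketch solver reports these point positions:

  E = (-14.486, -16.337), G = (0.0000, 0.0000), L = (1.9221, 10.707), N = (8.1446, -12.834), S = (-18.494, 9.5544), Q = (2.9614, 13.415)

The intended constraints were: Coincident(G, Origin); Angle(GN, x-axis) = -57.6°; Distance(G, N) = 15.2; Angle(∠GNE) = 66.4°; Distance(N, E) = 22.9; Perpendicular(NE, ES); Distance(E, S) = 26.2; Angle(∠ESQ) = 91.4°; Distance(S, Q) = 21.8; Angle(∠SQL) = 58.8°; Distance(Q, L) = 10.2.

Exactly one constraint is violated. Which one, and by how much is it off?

Distance(Q, L) = 10.2 — off by 7.30.

G = (0.00, 0.00) ✓; GN at -57.60° ✓; |GN| = 15.20 ✓; ∠GNE = 66.40° ✓; |NE| = 22.90 ✓; ∠(NE, ES) = 90.00° ✓; |ES| = 26.20 ✓; ∠ESQ = 91.40° ✓; |SQ| = 21.80 ✓; ∠SQL = 58.80° ✓; |QL| = 2.901 ✗.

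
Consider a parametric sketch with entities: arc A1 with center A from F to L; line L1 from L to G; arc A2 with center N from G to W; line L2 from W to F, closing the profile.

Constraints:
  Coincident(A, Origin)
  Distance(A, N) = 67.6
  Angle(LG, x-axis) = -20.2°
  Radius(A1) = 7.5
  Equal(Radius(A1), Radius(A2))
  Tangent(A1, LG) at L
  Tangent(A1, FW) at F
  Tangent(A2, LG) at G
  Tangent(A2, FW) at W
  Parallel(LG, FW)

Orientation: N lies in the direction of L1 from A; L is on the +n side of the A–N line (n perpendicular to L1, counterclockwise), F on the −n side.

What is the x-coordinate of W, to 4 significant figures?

60.85

Tangency of A1 to both parallel lines with radius 7.5 puts L and F at A ± 7.5·n: L = (2.590, 7.039), F = (-2.590, -7.039). Equal radii place G and W the same way about N: G = N + 7.5·n = (66.03, -16.30), W = N − 7.5·n = (60.85, -30.38). So W.x = 60.85.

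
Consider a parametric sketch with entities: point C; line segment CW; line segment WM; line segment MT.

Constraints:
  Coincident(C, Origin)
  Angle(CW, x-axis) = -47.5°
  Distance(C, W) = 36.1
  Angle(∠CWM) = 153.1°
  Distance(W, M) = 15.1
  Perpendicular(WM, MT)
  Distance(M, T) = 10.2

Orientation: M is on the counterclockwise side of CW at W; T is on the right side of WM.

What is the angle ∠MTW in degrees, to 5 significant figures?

55.961°

C is at the origin; CW runs at -47.5° with length 36.1, so W = 36.1·(cos -47.5°, sin -47.5°) = (24.389, -26.616). ∠CWM = 153.1°, so WM runs at -47.5° + (180° − 153.1°) = -20.600° from the x-axis; with |WM| = 15.1, M = W + 15.1·(cos -20.600°, sin -20.600°) = (38.523, -31.929). The perpendicularity gives MT at right angles to WM; with |MT| = 10.2 on the right of WM, T = M + 10.2·(-0.35184, -0.93606) = (34.935, -41.476). Then cos ∠MTW = TM·TW / (|TM||TW|), giving 55.961°.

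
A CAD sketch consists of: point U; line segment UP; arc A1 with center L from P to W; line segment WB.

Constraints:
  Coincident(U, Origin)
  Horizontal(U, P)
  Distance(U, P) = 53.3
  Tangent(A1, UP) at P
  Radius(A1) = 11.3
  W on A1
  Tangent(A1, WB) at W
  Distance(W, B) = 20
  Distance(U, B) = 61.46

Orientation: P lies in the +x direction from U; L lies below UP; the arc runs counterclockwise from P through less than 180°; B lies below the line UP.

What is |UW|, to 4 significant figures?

45.81

U is at the origin; UP is horizontal with |UP| = 53.3 and P on the +x side, so P = (53.30, 0.000). The tangent condition forces LP to be normal to UP, so L = P + (0, -11.3) = (53.30, -11.30). Since LW ⟂ WB (tangency), |LB| = √(11.3² + 20.0²) = 22.97 regardless of where W sits on A1. So B lies on both circle(U, 61.46) and circle(L, 22.97); the below-UP intersection is B = (51.09, -34.16). W is the foot of the tangent from B: W = (42.97, -15.89).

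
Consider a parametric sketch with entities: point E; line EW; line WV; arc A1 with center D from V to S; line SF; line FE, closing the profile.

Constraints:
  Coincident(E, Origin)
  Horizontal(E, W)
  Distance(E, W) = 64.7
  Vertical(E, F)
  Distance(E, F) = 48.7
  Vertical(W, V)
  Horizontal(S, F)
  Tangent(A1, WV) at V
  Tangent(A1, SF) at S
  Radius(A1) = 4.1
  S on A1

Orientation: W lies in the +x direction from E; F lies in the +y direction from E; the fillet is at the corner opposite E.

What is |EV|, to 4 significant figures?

78.58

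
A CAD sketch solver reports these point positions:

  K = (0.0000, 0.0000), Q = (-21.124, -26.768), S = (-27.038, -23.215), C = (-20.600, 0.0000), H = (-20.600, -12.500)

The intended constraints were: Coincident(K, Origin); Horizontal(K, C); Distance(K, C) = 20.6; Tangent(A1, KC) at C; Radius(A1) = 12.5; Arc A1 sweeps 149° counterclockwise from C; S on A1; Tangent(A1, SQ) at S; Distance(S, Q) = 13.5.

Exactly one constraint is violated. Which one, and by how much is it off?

Distance(S, Q) = 13.5 — off by 6.60.

K = (0.00, 0.00) ✓; K.y = 0.00, C.y = 0.00 ✓; |KC| = 20.60 ✓; ∠(HC, CK) = 90.00° ✓; |HC| = 12.50 ✓; bearing(H→S) − bearing(H→C) = 149.0° ✓; |HS| = 12.50 ✓; ∠(HS, SQ) = 90.00° ✓; |SQ| = 6.899 ✗.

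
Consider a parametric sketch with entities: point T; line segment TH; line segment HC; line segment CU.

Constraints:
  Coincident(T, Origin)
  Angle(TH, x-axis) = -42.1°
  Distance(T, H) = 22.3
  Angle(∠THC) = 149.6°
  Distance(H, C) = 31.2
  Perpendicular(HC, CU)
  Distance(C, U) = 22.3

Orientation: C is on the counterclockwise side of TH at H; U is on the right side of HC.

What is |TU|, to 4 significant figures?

60.59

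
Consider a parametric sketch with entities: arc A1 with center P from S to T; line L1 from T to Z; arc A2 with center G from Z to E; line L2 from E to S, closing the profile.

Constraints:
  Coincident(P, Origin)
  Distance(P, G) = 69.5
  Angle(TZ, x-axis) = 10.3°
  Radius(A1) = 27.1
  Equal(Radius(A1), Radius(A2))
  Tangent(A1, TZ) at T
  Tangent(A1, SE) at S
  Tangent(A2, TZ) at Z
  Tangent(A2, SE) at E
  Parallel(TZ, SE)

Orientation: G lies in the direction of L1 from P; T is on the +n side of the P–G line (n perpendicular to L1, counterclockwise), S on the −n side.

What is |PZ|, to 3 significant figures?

74.6

The slot axis is L1's direction at 10.3°, so u = (cos 10.3°, sin 10.3°) = (0.984, 0.179) and n = (−sin 10.3°, cos 10.3°) = (-0.179, 0.984). P is at the origin and G lies 69.5 along u from P, so G = 69.5·u = (68.4, 12.4). Tangency of A1 to both parallel lines with radius 27.1 puts T and S at P ± 27.1·n: T = (-4.85, 26.7), S = (4.85, -26.7). Equal radii place Z and E the same way about G: Z = G + 27.1·n = (63.5, 39.1), E = G − 27.1·n = (73.2, -14.2). Then |PZ| = |Z − P| = 74.6.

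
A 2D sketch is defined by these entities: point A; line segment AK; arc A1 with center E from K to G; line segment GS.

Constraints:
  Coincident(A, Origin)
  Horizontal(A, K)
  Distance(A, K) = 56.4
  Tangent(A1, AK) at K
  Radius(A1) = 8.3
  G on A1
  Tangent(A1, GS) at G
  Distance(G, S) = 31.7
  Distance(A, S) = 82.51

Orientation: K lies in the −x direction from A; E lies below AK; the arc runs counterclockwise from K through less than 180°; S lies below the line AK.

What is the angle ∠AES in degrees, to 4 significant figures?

131.7°

Checks: |EG| = 8.300 ✓; ∠(EG, GS) = 90.00° ✓; |GS| = 31.70 ✓; |AS| = 82.51 ✓.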